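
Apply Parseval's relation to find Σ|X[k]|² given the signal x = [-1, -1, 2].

Parseval: Σ|x[n]|² = (1/N)Σ|X[k]|², so Σ|X[k]|² = N·Σ|x[n]|² = 3·6.0000

Σ|X[k]|² = N·Σ|x[n]|² = 3·6.0000 = 18.0000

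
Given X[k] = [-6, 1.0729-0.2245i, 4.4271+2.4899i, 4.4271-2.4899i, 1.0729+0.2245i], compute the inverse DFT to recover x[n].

x[n] = (1/5) Σ(k=0 to 4) X[k] · e^(2πikn/5)

Computing each x[n]:
x[0] = 1
x[1] = -3
x[2] = 0
x[3] = -2
x[4] = -2

x = [1, -3, 0, -2, -2]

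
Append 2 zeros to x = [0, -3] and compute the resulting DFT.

Original 2-point DFT: [-3, 3]
Zero-padded 4-point DFT provides frequency interpolation.

DFT_4([x, 0, ...]) = [-3, 3i, 3, -3i]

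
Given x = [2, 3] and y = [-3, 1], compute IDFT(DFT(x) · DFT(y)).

(x ⊛ y)[n] = Σ(m=0 to 1) x[m] · y[(n-m) mod 2]

Computing each output sample:
(x ⊛ y)[0] = -3
(x ⊛ y)[1] = -7

x ⊛ y = [-3, -7]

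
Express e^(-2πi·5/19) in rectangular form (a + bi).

ω_19^5 = e^(-2πi·5/19)
= cos(-2π·5/19) + i·sin(-2π·5/19)
= cos(-10π/19) + i·sin(-10π/19)

ω_19^5 = cos(-10π/19) + i·sin(-10π/19) = -0.0826-0.9966i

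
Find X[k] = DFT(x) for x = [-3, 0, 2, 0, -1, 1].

X[k] = Σ(n=0 to 5) x[n] · ω_6^(nk)
where ω_6 = e^(-2πi/6)

Computing each X[k]:
X[0] = -1
X[1] = -3.0000-1.7321i
X[2] = -4.0000+3.4641i
X[3] = -3
X[4] = -4.0000-3.4641i
X[5] = -3.0000+1.7321i

X = [-1, -3.0000-1.7321i, -4.0000+3.4641i, -3, -4.0000-3.4641i, -3.0000+1.7321i]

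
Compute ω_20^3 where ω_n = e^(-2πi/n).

ω_20^3 = e^(-2πi·3/20)
= cos(-2π·3/20) + i·sin(-2π·3/20)
= cos(-6π/20) + i·sin(-6π/20)

ω_20^3 = cos(-6π/20) + i·sin(-6π/20) = 0.5878-0.8090i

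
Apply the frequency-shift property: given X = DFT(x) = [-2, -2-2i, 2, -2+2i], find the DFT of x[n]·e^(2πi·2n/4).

Modulation property: DFT(ω_4^(-2n)·x[n]) = X[(k-2) mod 4], so circularly shift X by 2 positions.

X[k-2] = [2, -2+2i, -2, -2-2i]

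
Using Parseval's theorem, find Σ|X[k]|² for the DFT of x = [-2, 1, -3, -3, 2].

Parseval: Σ|x[n]|² = (1/N)Σ|X[k]|², so Σ|X[k]|² = N·Σ|x[n]|² = 5·27.0000

Σ|X[k]|² = N·Σ|x[n]|² = 5·27.0000 = 135.0000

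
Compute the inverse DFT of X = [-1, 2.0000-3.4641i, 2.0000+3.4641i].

x[n] = (1/3) Σ(k=0 to 2) X[k] · e^(2πikn/3)

Computing each x[n]:
x[0] = 1
x[1] = 1
x[2] = -3

x = [1, 1, -3]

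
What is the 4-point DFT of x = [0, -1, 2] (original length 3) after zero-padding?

Original 3-point DFT: [1, -0.5000+2.5981i, -0.5000-2.5981i]
Zero-padded 4-point DFT provides frequency interpolation.

DFT_4([x, 0, ...]) = [1, -2+1i, 3, -2-1i]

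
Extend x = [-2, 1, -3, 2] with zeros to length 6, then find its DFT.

Original 4-point DFT: [-2, 1+1i, -8, 1-1i]
Zero-padded 6-point DFT provides frequency interpolation.

DFT_6([x, 0, ...]) = [-2, -2.0000+1.7321i, 1.0000-3.4641i, -8, 1.0000+3.4641i, -2.0000-1.7321i]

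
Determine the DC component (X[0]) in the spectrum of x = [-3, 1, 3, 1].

X[0] = Σ(n=0 to 3) x[n] · ω_4^0 = Σ x[n]
= (-3) + (1) + (3) + (1)

X[0] = 2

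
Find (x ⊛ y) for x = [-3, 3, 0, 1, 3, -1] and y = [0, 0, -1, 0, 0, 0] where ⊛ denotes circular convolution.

(x ⊛ y)[n] = Σ(m=0 to 5) x[m] · y[(n-m) mod 6]

Computing each output sample:
(x ⊛ y)[0] = -3
(x ⊛ y)[1] = 1
(x ⊛ y)[2] = 3
(x ⊛ y)[3] = -3
(x ⊛ y)[4] = 0
(x ⊛ y)[5] = -1

x ⊛ y = [-3, 1, 3, -3, 0, -1]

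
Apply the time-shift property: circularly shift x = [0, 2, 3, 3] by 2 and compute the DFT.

Time shift by 2: X_shifted[k] = ω_4^(2k) · X[k]
Shifted x = [3, 3, 0, 2]

DFT(x[n-2]) = [8, 3-1i, -2, 3+1i]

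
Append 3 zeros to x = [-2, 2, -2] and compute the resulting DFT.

Original 3-point DFT: [-2, -2.0000-3.4641i, -2.0000+3.4641i]
Zero-padded 6-point DFT provides frequency interpolation.

DFT_6([x, 0, ...]) = [-2, 0, -2.0000-3.4641i, -6, -2.0000+3.4641i, 0]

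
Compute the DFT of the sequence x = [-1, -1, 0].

X[k] = Σ(n=0 to 2) x[n] · ω_3^(nk)
where ω_3 = e^(-2πi/3)

Computing each X[k]:
X[0] = -2
X[1] = -0.5000+0.8660i
X[2] = -0.5000-0.8660i

X = [-2, -0.5000+0.8660i, -0.5000-0.8660i]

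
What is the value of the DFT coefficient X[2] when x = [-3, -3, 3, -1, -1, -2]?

X[2] = Σ(n=0 to 5) x[n] · ω_6^(2n) where ω_6 = e^(-2πi/6)
= (-3)·ω_6^0 + (-3)·ω_6^2 + (3)·ω_6^4 + (-1)·ω_6^6 + (-1)·ω_6^8 + (-2)·ω_6^10

X[2] = -2.5000+4.3301i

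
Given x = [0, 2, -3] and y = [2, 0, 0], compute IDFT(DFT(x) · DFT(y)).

(x ⊛ y)[n] = Σ(m=0 to 2) x[m] · y[(n-m) mod 3]

Computing each output sample:
(x ⊛ y)[0] = 0
(x ⊛ y)[1] = 4
(x ⊛ y)[2] = -6

x ⊛ y = [0, 4, -6]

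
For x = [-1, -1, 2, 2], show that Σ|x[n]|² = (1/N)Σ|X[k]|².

Time domain:
Σ|x[n]|² = |-1|² + |-1|² + |2|² + |2|² = 10.0000

Frequency domain:
(1/4)Σ|X[k]|² = (1/4)(|2|² + |-3+3i|² + |0|² + |-3-3i|²) = (1/4)·40.0000 = 10.0000

Both sides agree, confirming Parseval's theorem.

Σ|x[n]|² = (1/N)Σ|X[k]|² = 10.0000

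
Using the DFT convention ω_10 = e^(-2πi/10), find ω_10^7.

ω_10^7 = e^(-2πi·7/10)
= cos(-2π·7/10) + i·sin(-2π·7/10)
= cos(-14π/10) + i·sin(-14π/10)

ω_10^7 = cos(-14π/10) + i·sin(-14π/10) = -0.3090+0.9511i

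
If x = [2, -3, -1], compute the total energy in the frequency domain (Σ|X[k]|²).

Parseval: Σ|x[n]|² = (1/N)Σ|X[k]|², so Σ|X[k]|² = N·Σ|x[n]|² = 3·14.0000

Σ|X[k]|² = N·Σ|x[n]|² = 3·14.0000 = 42.0000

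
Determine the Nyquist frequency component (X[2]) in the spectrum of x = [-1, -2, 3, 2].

X[2] = Σ(n=0 to 3) x[n] · ω_4^(2n) where ω_4 = e^(-2πi/4)
= (-1)·ω_4^0 + (-2)·ω_4^2 + (3)·ω_4^4 + (2)·ω_4^6

X[2] = 2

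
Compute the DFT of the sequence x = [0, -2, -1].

X[k] = Σ(n=0 to 2) x[n] · ω_3^(nk)
where ω_3 = e^(-2πi/3)

Computing each X[k]:
X[0] = -3
X[1] = 1.5000+0.8660i
X[2] = 1.5000-0.8660i

X = [-3, 1.5000+0.8660i, 1.5000-0.8660i]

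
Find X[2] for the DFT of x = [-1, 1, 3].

X[2] = Σ(n=0 to 2) x[n] · ω_3^(2n) where ω_3 = e^(-2πi/3)
= (-1)·ω_3^0 + (1)·ω_3^2 + (3)·ω_3^4

X[2] = -3.0000-1.7321i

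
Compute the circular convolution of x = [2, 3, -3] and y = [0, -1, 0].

(x ⊛ y)[n] = Σ(m=0 to 2) x[m] · y[(n-m) mod 3]

Computing each output sample:
(x ⊛ y)[0] = 3
(x ⊛ y)[1] = -2
(x ⊛ y)[2] = -3

x ⊛ y = [3, -2, -3]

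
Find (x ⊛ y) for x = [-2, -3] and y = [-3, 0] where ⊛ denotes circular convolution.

(x ⊛ y)[n] = Σ(m=0 to 1) x[m] · y[(n-m) mod 2]

Computing each output sample:
(x ⊛ y)[0] = 6
(x ⊛ y)[1] = 9

x ⊛ y = [6, 9]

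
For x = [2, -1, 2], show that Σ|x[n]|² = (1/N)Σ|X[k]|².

Time domain:
Σ|x[n]|² = |2|² + |-1|² + |2|² = 9.0000

Frequency domain:
(1/3)Σ|X[k]|² = (1/3)(|3|² + |1.5000+2.5981i|² + |1.5000-2.5981i|²) = (1/3)·27.0000 = 9.0000

Both sides agree, confirming Parseval's theorem.

Σ|x[n]|² = (1/N)Σ|X[k]|² = 9.0000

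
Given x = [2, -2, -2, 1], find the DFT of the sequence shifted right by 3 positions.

Time shift by 3: X_shifted[k] = ω_4^(3k) · X[k]
Shifted x = [-2, -2, 1, 2]

DFT(x[n-3]) = [-1, -3+4i, -1, -3-4i]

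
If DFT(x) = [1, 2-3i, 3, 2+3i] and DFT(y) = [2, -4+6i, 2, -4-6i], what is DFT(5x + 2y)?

By linearity: DFT(5x + 2y) = 5·DFT(x) + 2·DFT(y)
= 5·[1, 2-3i, 3, 2+3i] + 2·[2, -4+6i, 2, -4-6i]

Computing element-wise:
Z[0] = 5·(1) + 2·(2) = 9
Z[1] = 5·(2-3i) + 2·(-4+6i) = 2-3i
Z[2] = 5·(3) + 2·(2) = 19
Z[3] = 5·(2+3i) + 2·(-4-6i) = 2+3i

DFT(5x + 2y) = 5·X + 2·Y = [9, 2-3i, 19, 2+3i]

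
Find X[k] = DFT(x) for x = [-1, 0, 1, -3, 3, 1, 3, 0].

X[k] = Σ(n=0 to 7) x[n] · ω_8^(nk)
where ω_8 = e^(-2πi/8)

Computing each X[k]:
X[0] = 4
X[1] = -2.5858+4.8284i
X[2] = -2-4i
X[3] = -5.4142+0.8284i
X[4] = 8
X[5] = -5.4142-0.8284i
X[6] = -2+4i
X[7] = -2.5858-4.8284i

X = [4, -2.5858+4.8284i, -2-4i, -5.4142+0.8284i, 8, -5.4142-0.8284i, -2+4i, -2.5858-4.8284i]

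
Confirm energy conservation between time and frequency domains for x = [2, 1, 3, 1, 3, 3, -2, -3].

Time domain:
Σ|x[n]|² = |2|² + |1|² + |3|² + |1|² + |3|² + |3|² + |-2|² + |-3|² = 46.0000

Frequency domain:
(1/8)Σ|X[k]|² = (1/8)(|8|² + |-5.2426-6.4142i|² + |4-6i|² + |3.2426+3.5858i|² + |4|² + |3.2426-3.5858i|² + |4+6i|² + |-5.2426+6.4142i|²) = (1/8)·368.0000 = 46.0000

Both sides agree, confirming Parseval's theorem.

Σ|x[n]|² = (1/N)Σ|X[k]|² = 46.0000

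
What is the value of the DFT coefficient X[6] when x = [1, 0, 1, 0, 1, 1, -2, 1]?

X[6] = Σ(n=0 to 7) x[n] · ω_8^(6n) where ω_8 = e^(-2πi/8)
= (1)·ω_8^0 + (0)·ω_8^6 + (1)·ω_8^12 + (0)·ω_8^18 + (1)·ω_8^24 + (1)·ω_8^30 + (-2)·ω_8^36 + (1)·ω_8^42

X[6] = 3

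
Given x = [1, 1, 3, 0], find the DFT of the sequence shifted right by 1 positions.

Time shift by 1: X_shifted[k] = ω_4^(1k) · X[k]
Shifted x = [0, 1, 1, 3]

DFT(x[n-1]) = [5, -1+2i, -3, -1-2i]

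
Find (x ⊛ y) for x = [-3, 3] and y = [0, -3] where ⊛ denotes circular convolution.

(x ⊛ y)[n] = Σ(m=0 to 1) x[m] · y[(n-m) mod 2]

Computing each output sample:
(x ⊛ y)[0] = -9
(x ⊛ y)[1] = 9

x ⊛ y = [-9, 9]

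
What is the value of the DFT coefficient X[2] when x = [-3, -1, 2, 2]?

X[2] = Σ(n=0 to 3) x[n] · ω_4^(2n) where ω_4 = e^(-2πi/4)
= (-3)·ω_4^0 + (-1)·ω_4^2 + (2)·ω_4^4 + (2)·ω_4^6

X[2] = -2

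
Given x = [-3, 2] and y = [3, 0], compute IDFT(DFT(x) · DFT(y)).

(x ⊛ y)[n] = Σ(m=0 to 1) x[m] · y[(n-m) mod 2]

Computing each output sample:
(x ⊛ y)[0] = -9
(x ⊛ y)[1] = 6

x ⊛ y = [-9, 6]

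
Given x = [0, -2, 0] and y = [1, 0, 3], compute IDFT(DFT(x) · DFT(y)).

(x ⊛ y)[n] = Σ(m=0 to 2) x[m] · y[(n-m) mod 3]

Computing each output sample:
(x ⊛ y)[0] = -6
(x ⊛ y)[1] = -2
(x ⊛ y)[2] = 0

x ⊛ y = [-6, -2, 0]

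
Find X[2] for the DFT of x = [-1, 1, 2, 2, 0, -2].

X[2] = Σ(n=0 to 5) x[n] · ω_6^(2n) where ω_6 = e^(-2πi/6)
= (-1)·ω_6^0 + (1)·ω_6^2 + (2)·ω_6^4 + (2)·ω_6^6 + (0)·ω_6^8 + (-2)·ω_6^10

X[2] = 0.5000-0.8660i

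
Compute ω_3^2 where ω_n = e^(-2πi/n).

ω_3^2 = e^(-2πi·2/3)
= cos(-2π·2/3) + i·sin(-2π·2/3)
= cos(-4π/3) + i·sin(-4π/3)

ω_3^2 = cos(-4π/3) + i·sin(-4π/3) = -0.5000+0.8660i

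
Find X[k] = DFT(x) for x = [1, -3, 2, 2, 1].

X[k] = Σ(n=0 to 4) x[n] · ω_5^(nk)
where ω_5 = e^(-2πi/5)

Computing each X[k]:
X[0] = 3
X[1] = -2.8541+3.8042i
X[2] = 3.8541+2.3511i
X[3] = 3.8541-2.3511i
X[4] = -2.8541-3.8042i

X = [3, -2.8541+3.8042i, 3.8541+2.3511i, 3.8541-2.3511i, -2.8541-3.8042i]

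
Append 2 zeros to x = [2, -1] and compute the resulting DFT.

Original 2-point DFT: [1, 3]
Zero-padded 4-point DFT provides frequency interpolation.

DFT_4([x, 0, ...]) = [1, 2+1i, 3, 2-1i]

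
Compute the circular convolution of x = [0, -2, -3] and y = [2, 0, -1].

(x ⊛ y)[n] = Σ(m=0 to 2) x[m] · y[(n-m) mod 3]

Computing each output sample:
(x ⊛ y)[0] = 2
(x ⊛ y)[1] = -1
(x ⊛ y)[2] = -6

x ⊛ y = [2, -1, -6]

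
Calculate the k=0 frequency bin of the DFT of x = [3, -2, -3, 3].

X[0] = Σ(n=0 to 3) x[n] · ω_4^0 = Σ x[n]
= (3) + (-2) + (-3) + (3)

X[0] = 1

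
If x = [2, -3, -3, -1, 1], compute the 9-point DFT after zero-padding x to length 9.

Original 5-point DFT: [-4, 4.6180+4.9798i, 2.3820+0.4490i, 2.3820-0.4490i, 4.6180-4.9798i]
Zero-padded 9-point DFT provides frequency interpolation.

DFT_9([x, 0, ...]) = [-4, -1.2588+5.4068i, 5.5642+3.7572i, 3.5000-0.8660i, 3.1946+0.9485i, 3.1946-0.9485i, 3.5000+0.8660i, 5.5642-3.7572i, -1.2588-5.4068i]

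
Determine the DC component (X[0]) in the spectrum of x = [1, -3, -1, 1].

X[0] = Σ(n=0 to 3) x[n] · ω_4^0 = Σ x[n]
= (1) + (-3) + (-1) + (1)

X[0] = -2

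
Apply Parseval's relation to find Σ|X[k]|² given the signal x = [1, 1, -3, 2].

Parseval: Σ|x[n]|² = (1/N)Σ|X[k]|², so Σ|X[k]|² = N·Σ|x[n]|² = 4·15.0000

Σ|X[k]|² = N·Σ|x[n]|² = 4·15.0000 = 60.0000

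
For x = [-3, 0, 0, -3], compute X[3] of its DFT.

X[3] = Σ(n=0 to 3) x[n] · ω_4^(3n) where ω_4 = e^(-2πi/4)
= (-3)·ω_4^0 + (0)·ω_4^3 + (0)·ω_4^6 + (-3)·ω_4^9

X[3] = -3+3i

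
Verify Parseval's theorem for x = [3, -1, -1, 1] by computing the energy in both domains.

Time domain:
Σ|x[n]|² = |3|² + |-1|² + |-1|² + |1|² = 12.0000

Frequency domain:
(1/4)Σ|X[k]|² = (1/4)(|2|² + |4+2i|² + |2|² + |4-2i|²) = (1/4)·48.0000 = 12.0000

Both sides agree, confirming Parseval's theorem.

Σ|x[n]|² = (1/N)Σ|X[k]|² = 12.0000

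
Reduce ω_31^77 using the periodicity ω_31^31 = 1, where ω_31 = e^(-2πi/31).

Since ω_31^31 = 1, powers reduce modulo 31.
77 mod 31 = 15
So ω_31^77 = ω_31^15 = e^(-2πi·15/31)

ω_31^77 = ω_31^15 = -0.9949-0.1012i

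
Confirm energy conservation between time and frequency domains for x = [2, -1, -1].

Time domain:
Σ|x[n]|² = |2|² + |-1|² + |-1|² = 6.0000

Frequency domain:
(1/3)Σ|X[k]|² = (1/3)(|0|² + |3|² + |3|²) = (1/3)·18.0000 = 6.0000

Both sides agree, confirming Parseval's theorem.

Σ|x[n]|² = (1/N)Σ|X[k]|² = 6.0000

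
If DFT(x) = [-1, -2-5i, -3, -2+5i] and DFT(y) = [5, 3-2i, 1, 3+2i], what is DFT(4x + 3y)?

By linearity: DFT(4x + 3y) = 4·DFT(x) + 3·DFT(y)
= 4·[-1, -2-5i, -3, -2+5i] + 3·[5, 3-2i, 1, 3+2i]

Computing element-wise:
Z[0] = 4·(-1) + 3·(5) = 11
Z[1] = 4·(-2-5i) + 3·(3-2i) = 1-26i
Z[2] = 4·(-3) + 3·(1) = -9
Z[3] = 4·(-2+5i) + 3·(3+2i) = 1+26i

DFT(4x + 3y) = 4·X + 3·Y = [11, 1-26i, -9, 1+26i]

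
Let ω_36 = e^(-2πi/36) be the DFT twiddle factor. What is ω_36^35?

ω_36^35 = e^(-2πi·35/36)
= cos(-2π·35/36) + i·sin(-2π·35/36)
= cos(-70π/36) + i·sin(-70π/36)

ω_36^35 = cos(-70π/36) + i·sin(-70π/36) = 0.9848+0.1736i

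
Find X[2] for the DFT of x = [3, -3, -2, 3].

X[2] = Σ(n=0 to 3) x[n] · ω_4^(2n) where ω_4 = e^(-2πi/4)
= (3)·ω_4^0 + (-3)·ω_4^2 + (-2)·ω_4^4 + (3)·ω_4^6

X[2] = 1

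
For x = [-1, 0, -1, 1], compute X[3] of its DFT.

X[3] = Σ(n=0 to 3) x[n] · ω_4^(3n) where ω_4 = e^(-2πi/4)
= (-1)·ω_4^0 + (0)·ω_4^3 + (-1)·ω_4^6 + (1)·ω_4^9

X[3] = -1i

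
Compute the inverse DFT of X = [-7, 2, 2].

x[n] = (1/3) Σ(k=0 to 2) X[k] · e^(2πikn/3)

Computing each x[n]:
x[0] = -1
x[1] = -3
x[2] = -3

x = [-1, -3, -3]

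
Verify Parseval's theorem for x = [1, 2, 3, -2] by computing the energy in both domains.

Time domain:
Σ|x[n]|² = |1|² + |2|² + |3|² + |-2|² = 18.0000

Frequency domain:
(1/4)Σ|X[k]|² = (1/4)(|4|² + |-2-4i|² + |4|² + |-2+4i|²) = (1/4)·72.0000 = 18.0000

Both sides agree, confirming Parseval's theorem.

Σ|x[n]|² = (1/N)Σ|X[k]|² = 18.0000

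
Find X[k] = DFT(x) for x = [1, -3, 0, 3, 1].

X[k] = Σ(n=0 to 4) x[n] · ω_5^(nk)
where ω_5 = e^(-2πi/5)

Computing each X[k]:
X[0] = 2
X[1] = -2.0451+5.5676i
X[2] = 3.5451-0.5020i
X[3] = 3.5451+0.5020i
X[4] = -2.0451-5.5676i

X = [2, -2.0451+5.5676i, 3.5451-0.5020i, 3.5451+0.5020i, -2.0451-5.5676i]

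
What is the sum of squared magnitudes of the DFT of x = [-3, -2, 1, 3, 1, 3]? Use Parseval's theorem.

Parseval: Σ|x[n]|² = (1/N)Σ|X[k]|², so Σ|X[k]|² = N·Σ|x[n]|² = 6·33.0000

Σ|X[k]|² = N·Σ|x[n]|² = 6·33.0000 = 198.0000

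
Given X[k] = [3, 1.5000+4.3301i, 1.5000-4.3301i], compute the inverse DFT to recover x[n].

x[n] = (1/3) Σ(k=0 to 2) X[k] · e^(2πikn/3)

Computing each x[n]:
x[0] = 2
x[1] = -2
x[2] = 3

x = [2, -2, 3]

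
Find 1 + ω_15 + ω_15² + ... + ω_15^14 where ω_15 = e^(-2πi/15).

Sum of all nth roots of unity equals 0 for n > 1 (geometric series with r ≠ 1).

0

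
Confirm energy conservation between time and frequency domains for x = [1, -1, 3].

Time domain:
Σ|x[n]|² = |1|² + |-1|² + |3|² = 11.0000

Frequency domain:
(1/3)Σ|X[k]|² = (1/3)(|3|² + |3.4641i|² + |-3.4641i|²) = (1/3)·33.0000 = 11.0000

Both sides agree, confirming Parseval's theorem.

Σ|x[n]|² = (1/N)Σ|X[k]|² = 11.0000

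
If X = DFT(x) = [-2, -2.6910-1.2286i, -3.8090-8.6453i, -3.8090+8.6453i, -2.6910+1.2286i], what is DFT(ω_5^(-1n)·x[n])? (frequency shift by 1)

Modulation property: DFT(ω_5^(-1n)·x[n]) = X[(k-1) mod 5], so circularly shift X by 1 positions.

X[k-1] = [-2.6910+1.2286i, -2, -2.6910-1.2286i, -3.8090-8.6453i, -3.8090+8.6453i]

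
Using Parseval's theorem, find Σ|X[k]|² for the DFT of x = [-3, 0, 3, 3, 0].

Parseval: Σ|x[n]|² = (1/N)Σ|X[k]|², so Σ|X[k]|² = N·Σ|x[n]|² = 5·27.0000

Σ|X[k]|² = N·Σ|x[n]|² = 5·27.0000 = 135.0000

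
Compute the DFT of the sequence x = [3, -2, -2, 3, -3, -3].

X[k] = Σ(n=0 to 5) x[n] · ω_6^(nk)
where ω_6 = e^(-2πi/6)

Computing each X[k]:
X[0] = -4
X[1] = -1.7321i
X[2] = 11
X[3] = 0
X[4] = 11
X[5] = 1.7321i

X = [-4, -1.7321i, 11, 0, 11, 1.7321i]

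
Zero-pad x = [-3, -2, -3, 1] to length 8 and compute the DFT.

Original 4-point DFT: [-7, 3i, -5, -3i]
Zero-padded 8-point DFT provides frequency interpolation.

DFT_8([x, 0, ...]) = [-7, -5.1213+3.7071i, 3i, -0.8787-2.2929i, -5, -0.8787+2.2929i, -3i, -5.1213-3.7071i]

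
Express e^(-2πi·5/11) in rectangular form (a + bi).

ω_11^5 = e^(-2πi·5/11)
= cos(-2π·5/11) + i·sin(-2π·5/11)
= cos(-10π/11) + i·sin(-10π/11)

ω_11^5 = cos(-10π/11) + i·sin(-10π/11) = -0.9595-0.2817i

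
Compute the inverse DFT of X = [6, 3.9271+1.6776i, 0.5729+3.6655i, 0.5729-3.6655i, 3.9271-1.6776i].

x[n] = (1/5) Σ(k=0 to 4) X[k] · e^(2πikn/5)

Computing each x[n]:
x[0] = 3
x[1] = 0
x[2] = 1
x[3] = -1
x[4] = 3

x = [3, 0, 1, -1, 3]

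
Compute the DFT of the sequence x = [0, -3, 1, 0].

X[k] = Σ(n=0 to 3) x[n] · ω_4^(nk)
where ω_4 = e^(-2πi/4)

Computing each X[k]:
X[0] = -2
X[1] = -1+3i
X[2] = 4
X[3] = -1-3i

X = [-2, -1+3i, 4, -1-3i]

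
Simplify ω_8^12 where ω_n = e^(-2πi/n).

Since ω_8^8 = 1, powers reduce modulo 8.
12 mod 8 = 4
So ω_8^12 = ω_8^4 = e^(-2πi·4/8)

ω_8^12 = ω_8^4 = -1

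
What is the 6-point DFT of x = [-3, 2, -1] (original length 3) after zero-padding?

Original 3-point DFT: [-2, -3.5000-2.5981i, -3.5000+2.5981i]
Zero-padded 6-point DFT provides frequency interpolation.

DFT_6([x, 0, ...]) = [-2, -1.5000-0.8660i, -3.5000-2.5981i, -6, -3.5000+2.5981i, -1.5000+0.8660i]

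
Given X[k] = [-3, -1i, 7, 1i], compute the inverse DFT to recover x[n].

x[n] = (1/4) Σ(k=0 to 3) X[k] · e^(2πikn/4)

Computing each x[n]:
x[0] = 1
x[1] = -2
x[2] = 1
x[3] = -3

x = [1, -2, 1, -3]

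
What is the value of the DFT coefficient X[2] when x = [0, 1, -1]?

X[2] = Σ(n=0 to 2) x[n] · ω_3^(2n) where ω_3 = e^(-2πi/3)
= (0)·ω_3^0 + (1)·ω_3^2 + (-1)·ω_3^4

X[2] = 1.7321i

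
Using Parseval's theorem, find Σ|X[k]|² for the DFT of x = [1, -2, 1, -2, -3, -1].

Parseval: Σ|x[n]|² = (1/N)Σ|X[k]|², so Σ|X[k]|² = N·Σ|x[n]|² = 6·20.0000

Σ|X[k]|² = N·Σ|x[n]|² = 6·20.0000 = 120.0000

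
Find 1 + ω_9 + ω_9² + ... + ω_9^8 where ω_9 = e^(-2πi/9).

Sum of all nth roots of unity equals 0 for n > 1 (geometric series with r ≠ 1).

0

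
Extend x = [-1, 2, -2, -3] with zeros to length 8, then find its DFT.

Original 4-point DFT: [-4, 1-5i, -2, 1+5i]
Zero-padded 8-point DFT provides frequency interpolation.

DFT_8([x, 0, ...]) = [-4, 2.5355+2.7071i, 1-5i, -4.5355-1.2929i, -2, -4.5355+1.2929i, 1+5i, 2.5355-2.7071i]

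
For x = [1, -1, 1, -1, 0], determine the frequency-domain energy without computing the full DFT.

Parseval: Σ|x[n]|² = (1/N)Σ|X[k]|², so Σ|X[k]|² = N·Σ|x[n]|² = 5·4.0000

Σ|X[k]|² = N·Σ|x[n]|² = 5·4.0000 = 20.0000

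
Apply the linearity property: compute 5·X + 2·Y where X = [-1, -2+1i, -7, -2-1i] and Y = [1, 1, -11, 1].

By linearity: DFT(5x + 2y) = 5·DFT(x) + 2·DFT(y)
= 5·[-1, -2+1i, -7, -2-1i] + 2·[1, 1, -11, 1]

Computing element-wise:
Z[0] = 5·(-1) + 2·(1) = -3
Z[1] = 5·(-2+1i) + 2·(1) = -8+5i
Z[2] = 5·(-7) + 2·(-11) = -57
Z[3] = 5·(-2-1i) + 2·(1) = -8-5i

DFT(5x + 2y) = 5·X + 2·Y = [-3, -8+5i, -57, -8-5i]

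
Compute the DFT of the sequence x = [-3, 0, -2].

X[k] = Σ(n=0 to 2) x[n] · ω_3^(nk)
where ω_3 = e^(-2πi/3)

Computing each X[k]:
X[0] = -5
X[1] = -2.0000-1.7321i
X[2] = -2.0000+1.7321i

X = [-5, -2.0000-1.7321i, -2.0000+1.7321i]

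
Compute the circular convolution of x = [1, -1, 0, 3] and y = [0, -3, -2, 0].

(x ⊛ y)[n] = Σ(m=0 to 3) x[m] · y[(n-m) mod 4]

Computing each output sample:
(x ⊛ y)[0] = -9
(x ⊛ y)[1] = -9
(x ⊛ y)[2] = 1
(x ⊛ y)[3] = 2

x ⊛ y = [-9, -9, 1, 2]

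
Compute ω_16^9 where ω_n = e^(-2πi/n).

ω_16^9 = e^(-2πi·9/16)
= cos(-2π·9/16) + i·sin(-2π·9/16)
= cos(-18π/16) + i·sin(-18π/16)

ω_16^9 = cos(-18π/16) + i·sin(-18π/16) = -0.9239+0.3827i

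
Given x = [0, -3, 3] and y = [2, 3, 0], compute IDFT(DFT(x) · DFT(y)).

(x ⊛ y)[n] = Σ(m=0 to 2) x[m] · y[(n-m) mod 3]

Computing each output sample:
(x ⊛ y)[0] = 9
(x ⊛ y)[1] = -6
(x ⊛ y)[2] = -3

x ⊛ y = [9, -6, -3]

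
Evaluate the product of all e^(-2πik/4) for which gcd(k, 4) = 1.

The primitive 4th roots of unity are ω_4^k for k coprime to 4: k ∈ {1, 3}
Their product equals the constant term of the cyclotomic polynomial Φ_4(x) up to sign.
For n ≥ 3, the product of all primitive nth roots of unity is 1. (For n=1 it is 1; for n=2 it is -1.)

1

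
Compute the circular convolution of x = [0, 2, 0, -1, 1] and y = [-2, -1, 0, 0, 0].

(x ⊛ y)[n] = Σ(m=0 to 4) x[m] · y[(n-m) mod 5]

Computing each output sample:
(x ⊛ y)[0] = -1
(x ⊛ y)[1] = -4
(x ⊛ y)[2] = -2
(x ⊛ y)[3] = 2
(x ⊛ y)[4] = -1

x ⊛ y = [-1, -4, -2, 2, -1]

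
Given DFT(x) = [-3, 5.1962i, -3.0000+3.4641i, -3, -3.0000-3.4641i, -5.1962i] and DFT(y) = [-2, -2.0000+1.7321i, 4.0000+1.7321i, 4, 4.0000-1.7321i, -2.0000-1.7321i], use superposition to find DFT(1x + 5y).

By linearity: DFT(1x + 5y) = 1·DFT(x) + 5·DFT(y)
= 1·[-3, 5.1962i, -3.0000+3.4641i, -3, -3.0000-3.4641i, -5.1962i] + 5·[-2, -2.0000+1.7321i, 4.0000+1.7321i, 4, 4.0000-1.7321i, -2.0000-1.7321i]

Computing element-wise:
Z[0] = 1·(-3) + 5·(-2) = -13
Z[1] = 1·(5.1962i) + 5·(-2.0000+1.7321i) = -10.0000+13.8567i
Z[2] = 1·(-3.0000+3.4641i) + 5·(4.0000+1.7321i) = 17.0000+12.1246i
Z[3] = 1·(-3) + 5·(4) = 17
Z[4] = 1·(-3.0000-3.4641i) + 5·(4.0000-1.7321i) = 17.0000-12.1246i
Z[5] = 1·(-5.1962i) + 5·(-2.0000-1.7321i) = -10.0000-13.8567i

DFT(1x + 5y) = 1·X + 5·Y = [-13, -10.0000+13.8567i, 17.0000+12.1246i, 17, 17.0000-12.1246i, -10.0000-13.8567i]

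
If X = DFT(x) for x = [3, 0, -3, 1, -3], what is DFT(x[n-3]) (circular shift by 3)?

Time shift by 3: X_shifted[k] = ω_5^(3k) · X[k]
Shifted x = [-3, 1, -3, 3, 0]

DFT(x[n-3]) = [-2, -2.6910+2.5757i, -3.8090-6.2941i, -3.8090+6.2941i, -2.6910-2.5757i]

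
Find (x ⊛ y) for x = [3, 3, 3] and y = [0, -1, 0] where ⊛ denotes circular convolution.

(x ⊛ y)[n] = Σ(m=0 to 2) x[m] · y[(n-m) mod 3]

Computing each output sample:
(x ⊛ y)[0] = -3
(x ⊛ y)[1] = -3
(x ⊛ y)[2] = -3

x ⊛ y = [-3, -3, -3]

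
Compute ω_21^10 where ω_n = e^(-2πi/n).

ω_21^10 = e^(-2πi·10/21)
= cos(-2π·10/21) + i·sin(-2π·10/21)
= cos(-20π/21) + i·sin(-20π/21)

ω_21^10 = cos(-20π/21) + i·sin(-20π/21) = -0.9888-0.1490i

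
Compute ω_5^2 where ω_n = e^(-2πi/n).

ω_5^2 = e^(-2πi·2/5)
= cos(-2π·2/5) + i·sin(-2π·2/5)
= cos(-4π/5) + i·sin(-4π/5)

ω_5^2 = cos(-4π/5) + i·sin(-4π/5) = -0.8090-0.5878i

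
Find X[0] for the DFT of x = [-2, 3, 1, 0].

X[0] = Σ(n=0 to 3) x[n] · ω_4^0 = Σ x[n]
= (-2) + (3) + (1) + (0)

X[0] = 2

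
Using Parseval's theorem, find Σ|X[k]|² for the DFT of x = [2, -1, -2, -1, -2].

Parseval: Σ|x[n]|² = (1/N)Σ|X[k]|², so Σ|X[k]|² = N·Σ|x[n]|² = 5·14.0000

Σ|X[k]|² = N·Σ|x[n]|² = 5·14.0000 = 70.0000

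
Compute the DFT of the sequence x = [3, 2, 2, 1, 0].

X[k] = Σ(n=0 to 4) x[n] · ω_5^(nk)
where ω_5 = e^(-2πi/5)

Computing each X[k]:
X[0] = 8
X[1] = 1.1910-2.4899i
X[2] = 2.3090-0.2245i
X[3] = 2.3090+0.2245i
X[4] = 1.1910+2.4899i

X = [8, 1.1910-2.4899i, 2.3090-0.2245i, 2.3090+0.2245i, 1.1910+2.4899i]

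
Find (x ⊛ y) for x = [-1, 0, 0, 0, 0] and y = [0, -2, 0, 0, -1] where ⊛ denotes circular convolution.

(x ⊛ y)[n] = Σ(m=0 to 4) x[m] · y[(n-m) mod 5]

Computing each output sample:
(x ⊛ y)[0] = 0
(x ⊛ y)[1] = 2
(x ⊛ y)[2] = 0
(x ⊛ y)[3] = 0
(x ⊛ y)[4] = 1

x ⊛ y = [0, 2, 0, 0, 1]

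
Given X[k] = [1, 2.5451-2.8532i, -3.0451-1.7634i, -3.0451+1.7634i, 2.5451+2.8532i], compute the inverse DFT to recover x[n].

x[n] = (1/5) Σ(k=0 to 4) X[k] · e^(2πikn/5)

Computing each x[n]:
x[0] = 0
x[1] = 3
x[2] = -1
x[3] = -1
x[4] = 0

x = [0, 3, -1, -1, 0]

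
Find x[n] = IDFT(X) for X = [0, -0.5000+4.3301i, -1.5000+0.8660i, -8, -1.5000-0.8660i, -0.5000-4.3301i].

x[n] = (1/6) Σ(k=0 to 5) X[k] · e^(2πikn/6)

Computing each x[n]:
x[0] = -2
x[1] = 0
x[2] = -2
x[3] = 1
x[4] = 0
x[5] = 3

x = [-2, 0, -2, 1, 0, 3]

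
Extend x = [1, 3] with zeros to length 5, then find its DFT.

Original 2-point DFT: [4, -2]
Zero-padded 5-point DFT provides frequency interpolation.

DFT_5([x, 0, ...]) = [4, 1.9271-2.8532i, -1.4271-1.7634i, -1.4271+1.7634i, 1.9271+2.8532i]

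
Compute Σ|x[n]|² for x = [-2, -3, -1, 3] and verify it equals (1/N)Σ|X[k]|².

Time domain:
Σ|x[n]|² = |-2|² + |-3|² + |-1|² + |3|² = 23.0000

Frequency domain:
(1/4)Σ|X[k]|² = (1/4)(|-3|² + |-1+6i|² + |-3|² + |-1-6i|²) = (1/4)·92.0000 = 23.0000

Both sides agree, confirming Parseval's theorem.

Σ|x[n]|² = (1/N)Σ|X[k]|² = 23.0000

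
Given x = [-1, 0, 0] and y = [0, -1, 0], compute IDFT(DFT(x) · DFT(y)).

(x ⊛ y)[n] = Σ(m=0 to 2) x[m] · y[(n-m) mod 3]

Computing each output sample:
(x ⊛ y)[0] = 0
(x ⊛ y)[1] = 1
(x ⊛ y)[2] = 0

x ⊛ y = [0, 1, 0]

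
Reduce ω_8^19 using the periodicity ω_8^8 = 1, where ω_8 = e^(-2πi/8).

Since ω_8^8 = 1, powers reduce modulo 8.
19 mod 8 = 3
So ω_8^19 = ω_8^3 = e^(-2πi·3/8)

ω_8^19 = ω_8^3 = -0.7071-0.7071i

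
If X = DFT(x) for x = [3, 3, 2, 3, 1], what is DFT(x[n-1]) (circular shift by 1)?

Time shift by 1: X_shifted[k] = ω_5^(1k) · X[k]
Shifted x = [1, 3, 3, 2, 3]

DFT(x[n-1]) = [12, -1.1910-0.5878i, -2.3090+0.9511i, -2.3090-0.9511i, -1.1910+0.5878i]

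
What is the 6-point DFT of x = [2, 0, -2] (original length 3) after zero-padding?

Original 3-point DFT: [0, 3.0000-1.7321i, 3.0000+1.7321i]
Zero-padded 6-point DFT provides frequency interpolation.

DFT_6([x, 0, ...]) = [0, 3.0000+1.7321i, 3.0000-1.7321i, 0, 3.0000+1.7321i, 3.0000-1.7321i]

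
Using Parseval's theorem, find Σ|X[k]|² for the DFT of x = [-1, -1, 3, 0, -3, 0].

Parseval: Σ|x[n]|² = (1/N)Σ|X[k]|², so Σ|X[k]|² = N·Σ|x[n]|² = 6·20.0000

Σ|X[k]|² = N·Σ|x[n]|² = 6·20.0000 = 120.0000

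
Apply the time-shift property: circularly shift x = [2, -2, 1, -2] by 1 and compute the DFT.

Time shift by 1: X_shifted[k] = ω_4^(1k) · X[k]
Shifted x = [-2, 2, -2, 1]

DFT(x[n-1]) = [-1, -1i, -7, 1i]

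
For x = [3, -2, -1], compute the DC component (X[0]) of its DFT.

X[0] = Σ(n=0 to 2) x[n] · ω_3^0 = Σ x[n]
= (3) + (-2) + (-1)

X[0] = 0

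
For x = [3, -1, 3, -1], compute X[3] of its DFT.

X[3] = Σ(n=0 to 3) x[n] · ω_4^(3n) where ω_4 = e^(-2πi/4)
= (3)·ω_4^0 + (-1)·ω_4^3 + (3)·ω_4^6 + (-1)·ω_4^9

X[3] = 0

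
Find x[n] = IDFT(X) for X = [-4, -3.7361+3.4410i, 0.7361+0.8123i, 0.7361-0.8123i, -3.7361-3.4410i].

x[n] = (1/5) Σ(k=0 to 4) X[k] · e^(2πikn/5)

Computing each x[n]:
x[0] = -2
x[1] = -3
x[2] = 0
x[3] = 1
x[4] = 0

x = [-2, -3, 0, 1, 0]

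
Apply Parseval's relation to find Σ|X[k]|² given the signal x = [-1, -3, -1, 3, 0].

Parseval: Σ|x[n]|² = (1/N)Σ|X[k]|², so Σ|X[k]|² = N·Σ|x[n]|² = 5·20.0000

Σ|X[k]|² = N·Σ|x[n]|² = 5·20.0000 = 100.0000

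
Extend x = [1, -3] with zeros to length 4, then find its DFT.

Original 2-point DFT: [-2, 4]
Zero-padded 4-point DFT provides frequency interpolation.

DFT_4([x, 0, ...]) = [-2, 1+3i, 4, 1-3i]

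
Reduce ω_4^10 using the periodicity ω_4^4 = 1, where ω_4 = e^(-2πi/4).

Since ω_4^4 = 1, powers reduce modulo 4.
10 mod 4 = 2
So ω_4^10 = ω_4^2 = e^(-2πi·2/4)

ω_4^10 = ω_4^2 = -1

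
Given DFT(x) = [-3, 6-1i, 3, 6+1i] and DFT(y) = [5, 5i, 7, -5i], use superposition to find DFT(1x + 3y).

By linearity: DFT(1x + 3y) = 1·DFT(x) + 3·DFT(y)
= 1·[-3, 6-1i, 3, 6+1i] + 3·[5, 5i, 7, -5i]

Computing element-wise:
Z[0] = 1·(-3) + 3·(5) = 12
Z[1] = 1·(6-1i) + 3·(5i) = 6+14i
Z[2] = 1·(3) + 3·(7) = 24
Z[3] = 1·(6+1i) + 3·(-5i) = 6-14i

DFT(1x + 3y) = 1·X + 3·Y = [12, 6+14i, 24, 6-14i]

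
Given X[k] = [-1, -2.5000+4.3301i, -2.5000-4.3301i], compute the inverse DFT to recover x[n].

x[n] = (1/3) Σ(k=0 to 2) X[k] · e^(2πikn/3)

Computing each x[n]:
x[0] = -2
x[1] = -2
x[2] = 3

x = [-2, -2, 3]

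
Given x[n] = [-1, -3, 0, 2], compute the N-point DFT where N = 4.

X[k] = Σ(n=0 to 3) x[n] · ω_4^(nk)
where ω_4 = e^(-2πi/4)

Computing each X[k]:
X[0] = -2
X[1] = -1+5i
X[2] = 0
X[3] = -1-5i

X = [-2, -1+5i, 0, -1-5i]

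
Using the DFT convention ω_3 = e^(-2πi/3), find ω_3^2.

ω_3^2 = e^(-2πi·2/3)
= cos(-2π·2/3) + i·sin(-2π·2/3)
= cos(-4π/3) + i·sin(-4π/3)

ω_3^2 = cos(-4π/3) + i·sin(-4π/3) = -0.5000+0.8660i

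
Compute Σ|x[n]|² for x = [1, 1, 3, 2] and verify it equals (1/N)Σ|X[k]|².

Time domain:
Σ|x[n]|² = |1|² + |1|² + |3|² + |2|² = 15.0000

Frequency domain:
(1/4)Σ|X[k]|² = (1/4)(|7|² + |-2+1i|² + |1|² + |-2-1i|²) = (1/4)·60.0000 = 15.0000

Both sides agree, confirming Parseval's theorem.

Σ|x[n]|² = (1/N)Σ|X[k]|² = 15.0000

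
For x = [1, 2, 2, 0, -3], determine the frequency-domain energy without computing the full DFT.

Parseval: Σ|x[n]|² = (1/N)Σ|X[k]|², so Σ|X[k]|² = N·Σ|x[n]|² = 5·18.0000

Σ|X[k]|² = N·Σ|x[n]|² = 5·18.0000 = 90.0000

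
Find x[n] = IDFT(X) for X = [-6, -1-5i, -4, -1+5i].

x[n] = (1/4) Σ(k=0 to 3) X[k] · e^(2πikn/4)

Computing each x[n]:
x[0] = -3
x[1] = 2
x[2] = -2
x[3] = -3

x = [-3, 2, -2, -3]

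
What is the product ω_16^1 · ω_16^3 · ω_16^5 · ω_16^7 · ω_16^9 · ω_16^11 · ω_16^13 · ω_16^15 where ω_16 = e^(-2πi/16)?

The primitive 16th roots of unity are ω_16^k for k coprime to 16: k ∈ {1, 3, 5, 7, 9, 11, 13, 15}
Their product equals the constant term of the cyclotomic polynomial Φ_16(x) up to sign.
For n ≥ 3, the product of all primitive nth roots of unity is 1. (For n=1 it is 1; for n=2 it is -1.)

1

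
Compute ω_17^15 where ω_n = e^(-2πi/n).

ω_17^15 = e^(-2πi·15/17)
= cos(-2π·15/17) + i·sin(-2π·15/17)
= cos(-30π/17) + i·sin(-30π/17)

ω_17^15 = cos(-30π/17) + i·sin(-30π/17) = 0.7390+0.6737i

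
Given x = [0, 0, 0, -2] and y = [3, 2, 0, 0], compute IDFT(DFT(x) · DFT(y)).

(x ⊛ y)[n] = Σ(m=0 to 3) x[m] · y[(n-m) mod 4]

Computing each output sample:
(x ⊛ y)[0] = -4
(x ⊛ y)[1] = 0
(x ⊛ y)[2] = 0
(x ⊛ y)[3] = -6

x ⊛ y = [-4, 0, 0, -6]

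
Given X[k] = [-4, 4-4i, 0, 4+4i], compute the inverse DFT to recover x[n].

x[n] = (1/4) Σ(k=0 to 3) X[k] · e^(2πikn/4)

Computing each x[n]:
x[0] = 1
x[1] = 1
x[2] = -3
x[3] = -3

x = [1, 1, -3, -3]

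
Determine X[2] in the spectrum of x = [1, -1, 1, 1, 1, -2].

X[2] = Σ(n=0 to 5) x[n] · ω_6^(2n) where ω_6 = e^(-2πi/6)
= (1)·ω_6^0 + (-1)·ω_6^2 + (1)·ω_6^4 + (1)·ω_6^6 + (1)·ω_6^8 + (-2)·ω_6^10

X[2] = 2.5000-0.8660i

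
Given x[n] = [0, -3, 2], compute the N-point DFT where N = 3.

X[k] = Σ(n=0 to 2) x[n] · ω_3^(nk)
where ω_3 = e^(-2πi/3)

Computing each X[k]:
X[0] = -1
X[1] = 0.5000+4.3301i
X[2] = 0.5000-4.3301i

X = [-1, 0.5000+4.3301i, 0.5000-4.3301i]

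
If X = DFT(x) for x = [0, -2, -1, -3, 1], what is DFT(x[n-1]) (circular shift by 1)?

Time shift by 1: X_shifted[k] = ω_5^(1k) · X[k]
Shifted x = [1, 0, -2, -1, -3]

DFT(x[n-1]) = [-5, 2.5000-2.2654i, 2.5000-2.7144i, 2.5000+2.7144i, 2.5000+2.2654i]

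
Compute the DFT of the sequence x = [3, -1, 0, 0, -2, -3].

X[k] = Σ(n=0 to 5) x[n] · ω_6^(nk)
where ω_6 = e^(-2πi/6)

Computing each X[k]:
X[0] = -3
X[1] = 2.0000-3.4641i
X[2] = 6
X[3] = 5
X[4] = 6
X[5] = 2.0000+3.4641i

X = [-3, 2.0000-3.4641i, 6, 5, 6, 2.0000+3.4641i]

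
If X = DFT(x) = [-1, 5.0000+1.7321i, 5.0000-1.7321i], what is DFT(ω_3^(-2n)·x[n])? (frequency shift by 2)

Modulation property: DFT(ω_3^(-2n)·x[n]) = X[(k-2) mod 3], so circularly shift X by 2 positions.

X[k-2] = [5.0000+1.7321i, 5.0000-1.7321i, -1]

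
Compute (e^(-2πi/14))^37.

Since ω_14^14 = 1, powers reduce modulo 14.
37 mod 14 = 9
So ω_14^37 = ω_14^9 = e^(-2πi·9/14)

ω_14^37 = ω_14^9 = -0.6235+0.7818i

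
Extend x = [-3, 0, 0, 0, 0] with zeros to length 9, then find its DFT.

Original 5-point DFT: [-3, -3, -3, -3, -3]
Zero-padded 9-point DFT provides frequency interpolation.

DFT_9([x, 0, ...]) = [-3, -3, -3, -3, -3, -3, -3, -3, -3]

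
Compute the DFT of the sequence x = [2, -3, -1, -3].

X[k] = Σ(n=0 to 3) x[n] · ω_4^(nk)
where ω_4 = e^(-2πi/4)

Computing each X[k]:
X[0] = -5
X[1] = 3
X[2] = 7
X[3] = 3

X = [-5, 3, 7, 3]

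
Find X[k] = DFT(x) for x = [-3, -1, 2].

X[k] = Σ(n=0 to 2) x[n] · ω_3^(nk)
where ω_3 = e^(-2πi/3)

Computing each X[k]:
X[0] = -2
X[1] = -3.5000+2.5981i
X[2] = -3.5000-2.5981i

X = [-2, -3.5000+2.5981i, -3.5000-2.5981i]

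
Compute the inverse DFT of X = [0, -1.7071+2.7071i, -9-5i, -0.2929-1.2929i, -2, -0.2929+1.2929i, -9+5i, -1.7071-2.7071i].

x[n] = (1/8) Σ(k=0 to 7) X[k] · e^(2πikn/8)

Computing each x[n]:
x[0] = -3
x[1] = 1
x[2] = 1
x[3] = -1
x[4] = -2
x[5] = 2
x[6] = 3
x[7] = -1

x = [-3, 1, 1, -1, -2, 2, 3, -1]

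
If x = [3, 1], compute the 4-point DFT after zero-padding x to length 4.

Original 2-point DFT: [4, 2]
Zero-padded 4-point DFT provides frequency interpolation.

DFT_4([x, 0, ...]) = [4, 3-1i, 2, 3+1i]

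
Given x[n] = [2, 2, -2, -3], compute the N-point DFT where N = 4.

X[k] = Σ(n=0 to 3) x[n] · ω_4^(nk)
where ω_4 = e^(-2πi/4)

Computing each X[k]:
X[0] = -1
X[1] = 4-5i
X[2] = 1
X[3] = 4+5i

X = [-1, 4-5i, 1, 4+5i]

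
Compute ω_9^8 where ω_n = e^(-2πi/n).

ω_9^8 = e^(-2πi·8/9)
= cos(-2π·8/9) + i·sin(-2π·8/9)
= cos(-16π/9) + i·sin(-16π/9)

ω_9^8 = cos(-16π/9) + i·sin(-16π/9) = 0.7660+0.6428i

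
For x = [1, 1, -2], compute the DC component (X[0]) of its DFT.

X[0] = Σ(n=0 to 2) x[n] · ω_3^0 = Σ x[n]
= (1) + (1) + (-2)

X[0] = 0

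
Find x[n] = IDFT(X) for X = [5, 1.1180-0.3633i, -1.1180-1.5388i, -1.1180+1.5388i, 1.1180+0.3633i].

x[n] = (1/5) Σ(k=0 to 4) X[k] · e^(2πikn/5)

Computing each x[n]:
x[0] = 1
x[1] = 2
x[2] = 0
x[3] = 1
x[4] = 1

x = [1, 2, 0, 1, 1]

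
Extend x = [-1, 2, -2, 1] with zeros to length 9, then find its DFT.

Original 4-point DFT: [0, 1-1i, -6, 1+1i]
Zero-padded 9-point DFT provides frequency interpolation.

DFT_9([x, 0, ...]) = [0, -0.3152-0.1820i, 0.7267-0.4195i, -3.4641i, -4.9115-2.8356i, -4.9115+2.8356i, 3.4641i, 0.7267+0.4195i, -0.3152+0.1820i]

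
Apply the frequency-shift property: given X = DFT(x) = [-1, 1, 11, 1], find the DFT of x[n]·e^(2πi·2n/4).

Modulation property: DFT(ω_4^(-2n)·x[n]) = X[(k-2) mod 4], so circularly shift X by 2 positions.

X[k-2] = [11, 1, -1, 1]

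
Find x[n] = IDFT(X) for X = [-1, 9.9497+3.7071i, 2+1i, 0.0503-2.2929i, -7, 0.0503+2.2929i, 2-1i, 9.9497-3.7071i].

x[n] = (1/8) Σ(k=0 to 7) X[k] · e^(2πikn/8)

Computing each x[n]:
x[0] = 2
x[1] = 2
x[2] = -3
x[3] = -1
x[4] = -3
x[5] = -1
x[6] = 0
x[7] = 3

x = [2, 2, -3, -1, -3, -1, 0, 3]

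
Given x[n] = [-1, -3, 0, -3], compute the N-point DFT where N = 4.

X[k] = Σ(n=0 to 3) x[n] · ω_4^(nk)
where ω_4 = e^(-2πi/4)

Computing each X[k]:
X[0] = -7
X[1] = -1
X[2] = 5
X[3] = -1

X = [-7, -1, 5, -1]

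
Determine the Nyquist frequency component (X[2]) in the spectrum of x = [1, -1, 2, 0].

X[2] = Σ(n=0 to 3) x[n] · ω_4^(2n) where ω_4 = e^(-2πi/4)
= (1)·ω_4^0 + (-1)·ω_4^2 + (2)·ω_4^4 + (0)·ω_4^6

X[2] = 4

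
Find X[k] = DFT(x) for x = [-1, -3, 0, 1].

X[k] = Σ(n=0 to 3) x[n] · ω_4^(nk)
where ω_4 = e^(-2πi/4)

Computing each X[k]:
X[0] = -3
X[1] = -1+4i
X[2] = 1
X[3] = -1-4i

X = [-3, -1+4i, 1, -1-4i]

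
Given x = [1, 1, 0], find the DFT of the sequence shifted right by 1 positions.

Time shift by 1: X_shifted[k] = ω_3^(1k) · X[k]
Shifted x = [0, 1, 1]

DFT(x[n-1]) = [2, -1, -1]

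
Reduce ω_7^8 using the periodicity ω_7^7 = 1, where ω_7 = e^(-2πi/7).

Since ω_7^7 = 1, powers reduce modulo 7.
8 mod 7 = 1
So ω_7^8 = ω_7^1 = e^(-2πi·1/7)

ω_7^8 = ω_7^1 = 0.6235-0.7818i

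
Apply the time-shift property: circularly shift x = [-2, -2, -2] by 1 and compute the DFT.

Time shift by 1: X_shifted[k] = ω_3^(1k) · X[k]
Shifted x = [-2, -2, -2]

DFT(x[n-1]) = [-6, 0, 0]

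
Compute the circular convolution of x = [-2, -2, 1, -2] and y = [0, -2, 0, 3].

(x ⊛ y)[n] = Σ(m=0 to 3) x[m] · y[(n-m) mod 4]

Computing each output sample:
(x ⊛ y)[0] = -2
(x ⊛ y)[1] = 7
(x ⊛ y)[2] = -2
(x ⊛ y)[3] = -8

x ⊛ y = [-2, 7, -2, -8]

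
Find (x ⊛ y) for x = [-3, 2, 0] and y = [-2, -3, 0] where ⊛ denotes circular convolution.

(x ⊛ y)[n] = Σ(m=0 to 2) x[m] · y[(n-m) mod 3]

Computing each output sample:
(x ⊛ y)[0] = 6
(x ⊛ y)[1] = 5
(x ⊛ y)[2] = -6

x ⊛ y = [6, 5, -6]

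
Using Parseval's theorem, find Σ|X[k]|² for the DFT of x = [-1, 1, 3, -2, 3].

Parseval: Σ|x[n]|² = (1/N)Σ|X[k]|², so Σ|X[k]|² = N·Σ|x[n]|² = 5·24.0000

Σ|X[k]|² = N·Σ|x[n]|² = 5·24.0000 = 120.0000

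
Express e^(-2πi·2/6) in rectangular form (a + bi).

ω_6^2 = e^(-2πi·2/6)
= cos(-2π·2/6) + i·sin(-2π·2/6)
= cos(-4π/6) + i·sin(-4π/6)

ω_6^2 = cos(-4π/6) + i·sin(-4π/6) = -0.5000-0.8660i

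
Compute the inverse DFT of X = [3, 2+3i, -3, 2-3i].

x[n] = (1/4) Σ(k=0 to 3) X[k] · e^(2πikn/4)

Computing each x[n]:
x[0] = 1
x[1] = 0
x[2] = -1
x[3] = 3

x = [1, 0, -1, 3]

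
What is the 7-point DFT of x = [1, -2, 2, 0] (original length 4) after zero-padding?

Original 4-point DFT: [1, -1+2i, 5, -1-2i]
Zero-padded 7-point DFT provides frequency interpolation.

DFT_7([x, 0, ...]) = [1, -0.6920-0.3862i, -0.3569+2.8176i, 4.0489+2.4314i, 4.0489-2.4314i, -0.3569-2.8176i, -0.6920+0.3862i]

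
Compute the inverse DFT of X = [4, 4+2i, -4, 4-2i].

x[n] = (1/4) Σ(k=0 to 3) X[k] · e^(2πikn/4)

Computing each x[n]:
x[0] = 2
x[1] = 1
x[2] = -2
x[3] = 3

x = [2, 1, -2, 3]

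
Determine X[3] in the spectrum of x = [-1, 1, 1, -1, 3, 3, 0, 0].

X[3] = Σ(n=0 to 7) x[n] · ω_8^(3n) where ω_8 = e^(-2πi/8)
= (-1)·ω_8^0 + (1)·ω_8^3 + (1)·ω_8^6 + (-1)·ω_8^9 + (3)·ω_8^12 + (3)·ω_8^15 + (0)·ω_8^18 + (0)·ω_8^21

X[3] = -3.2929+3.1213i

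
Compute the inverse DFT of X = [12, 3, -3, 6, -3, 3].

x[n] = (1/6) Σ(k=0 to 5) X[k] · e^(2πikn/6)

Computing each x[n]:
x[0] = 3
x[1] = 2
x[2] = 3
x[3] = -1
x[4] = 3
x[5] = 2

x = [3, 2, 3, -1, 3, 2]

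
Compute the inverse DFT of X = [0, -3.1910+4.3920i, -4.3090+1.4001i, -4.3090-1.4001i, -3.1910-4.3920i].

x[n] = (1/5) Σ(k=0 to 4) X[k] · e^(2πikn/5)

Computing each x[n]:
x[0] = -3
x[1] = -1
x[2] = 0
x[3] = 1
x[4] = 3

x = [-3, -1, 0, 1, 3]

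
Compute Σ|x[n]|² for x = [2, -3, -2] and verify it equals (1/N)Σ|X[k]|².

Time domain:
Σ|x[n]|² = |2|² + |-3|² + |-2|² = 17.0000

Frequency domain:
(1/3)Σ|X[k]|² = (1/3)(|-3|² + |4.5000+0.8660i|² + |4.5000-0.8660i|²) = (1/3)·51.0000 = 17.0000

Both sides agree, confirming Parseval's theorem.

Σ|x[n]|² = (1/N)Σ|X[k]|² = 17.0000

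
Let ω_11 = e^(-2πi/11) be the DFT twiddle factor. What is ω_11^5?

ω_11^5 = e^(-2πi·5/11)
= cos(-2π·5/11) + i·sin(-2π·5/11)
= cos(-10π/11) + i·sin(-10π/11)

ω_11^5 = cos(-10π/11) + i·sin(-10π/11) = -0.9595-0.2817i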